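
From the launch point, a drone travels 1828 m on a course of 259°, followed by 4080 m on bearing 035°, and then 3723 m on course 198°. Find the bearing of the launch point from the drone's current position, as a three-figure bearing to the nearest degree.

Leg 1 (259°, 1828 m): east 1828 sin 259° = -1794.41, north 1828 cos 259° = -348.80
Leg 2 (035°, 4080 m): east 4080 sin 35° = 2340.19, north 4080 cos 35° = 3342.14
Leg 3 (198°, 3723 m): east 3723 sin 198° = -1150.47, north 3723 cos 198° = -3540.78
Net displacement: -604.69 east, -547.44 north. Direction back to start is (604.69, 547.44): bearing = atan2(604.69, 547.44) mod 360° = 47.84° ≈ 048°.

048°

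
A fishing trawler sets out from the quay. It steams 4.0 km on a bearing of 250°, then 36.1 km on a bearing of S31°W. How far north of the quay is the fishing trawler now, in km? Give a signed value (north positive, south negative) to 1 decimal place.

Leg 1 (250°, 4.0 km): east 4.0 sin 250° = -3.76, north 4.0 cos 250° = -1.37
Leg 2 (S31°W, 36.1 km): east 36.1 sin 211° = -18.59, north 36.1 cos 211° = -30.94
Net north component: -32.31 km.

-32.3 km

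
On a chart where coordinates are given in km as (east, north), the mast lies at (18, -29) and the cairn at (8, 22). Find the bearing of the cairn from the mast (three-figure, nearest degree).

Δeast = 8 − 18 = -10.00; Δnorth = 22 − -29 = 51.00.
Bearing = atan2(Δeast, Δnorth) mod 360° = 348.91° ≈ 349°.

349°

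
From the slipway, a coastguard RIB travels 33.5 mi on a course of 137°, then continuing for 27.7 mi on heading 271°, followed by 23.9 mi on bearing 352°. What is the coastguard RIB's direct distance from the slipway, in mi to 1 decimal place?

8.2 mi

Leg 1 (137°, 33.5 mi): east 33.5 sin 137° = 22.85, north 33.5 cos 137° = -24.50
Leg 2 (271°, 27.7 mi): east 27.7 sin 271° = -27.70, north 27.7 cos 271° = 0.48
Leg 3 (352°, 23.9 mi): east 23.9 sin 352° = -3.33, north 23.9 cos 352° = 23.67
Net: -8.18 east, -0.35 north. Distance = √((-8.18)² + (-0.35)²) = 8.183 mi.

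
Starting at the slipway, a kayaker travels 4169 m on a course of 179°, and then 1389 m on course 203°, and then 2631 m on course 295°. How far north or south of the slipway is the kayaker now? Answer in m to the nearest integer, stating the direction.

4335 m south

Leg 1 (179°, 4169 m): east 4169 sin 179° = 72.76, north 4169 cos 179° = -4168.37
Leg 2 (203°, 1389 m): east 1389 sin 203° = -542.73, north 1389 cos 203° = -1278.58
Leg 3 (295°, 2631 m): east 2631 sin 295° = -2384.50, north 2631 cos 295° = 1111.91
Net north component: -4335.04 m.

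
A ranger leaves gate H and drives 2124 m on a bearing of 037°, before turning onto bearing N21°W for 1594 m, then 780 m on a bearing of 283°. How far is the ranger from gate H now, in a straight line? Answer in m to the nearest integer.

Leg 1 (037°, 2124 m): east 2124 sin 37° = 1278.26, north 2124 cos 37° = 1696.30
Leg 2 (N21°W, 1594 m): east 1594 sin 339° = -571.24, north 1594 cos 339° = 1488.13
Leg 3 (283°, 780 m): east 780 sin 283° = -760.01, north 780 cos 283° = 175.46
Net: -52.99 east, 3359.89 north. Distance = √((-52.99)² + (3359.89)²) = 3360.309 m.

3360 m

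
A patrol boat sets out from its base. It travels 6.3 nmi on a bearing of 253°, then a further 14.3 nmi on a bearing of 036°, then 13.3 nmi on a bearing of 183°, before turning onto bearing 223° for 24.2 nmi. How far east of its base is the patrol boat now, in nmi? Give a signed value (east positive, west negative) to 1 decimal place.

Leg 1 (253°, 6.3 nmi): east 6.3 sin 253° = -6.02, north 6.3 cos 253° = -1.84
Leg 2 (036°, 14.3 nmi): east 14.3 sin 36° = 8.41, north 14.3 cos 36° = 11.57
Leg 3 (183°, 13.3 nmi): east 13.3 sin 183° = -0.70, north 13.3 cos 183° = -13.28
Leg 4 (223°, 24.2 nmi): east 24.2 sin 223° = -16.50, north 24.2 cos 223° = -17.70
Net east component: -14.82 nmi.

-14.8 nmi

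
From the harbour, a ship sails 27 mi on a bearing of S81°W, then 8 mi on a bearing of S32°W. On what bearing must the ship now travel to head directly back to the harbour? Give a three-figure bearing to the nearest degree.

Leg 1 (S81°W, 27 mi): east 27 sin 261° = -26.67, north 27 cos 261° = -4.22
Leg 2 (S32°W, 8 mi): east 8 sin 212° = -4.24, north 8 cos 212° = -6.78
Net displacement: -30.91 east, -11.01 north. Direction back to start is (30.91, 11.01): bearing = atan2(30.91, 11.01) mod 360° = 70.40° ≈ 070°.

070°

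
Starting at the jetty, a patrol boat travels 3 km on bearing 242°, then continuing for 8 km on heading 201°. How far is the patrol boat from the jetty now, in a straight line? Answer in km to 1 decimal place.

10.5 km

Leg 1 (242°, 3 km): east 3 sin 242° = -2.65, north 3 cos 242° = -1.41
Leg 2 (201°, 8 km): east 8 sin 201° = -2.87, north 8 cos 201° = -7.47
Net: -5.52 east, -8.88 north. Distance = √((-5.52)² + (-8.88)²) = 10.451 km.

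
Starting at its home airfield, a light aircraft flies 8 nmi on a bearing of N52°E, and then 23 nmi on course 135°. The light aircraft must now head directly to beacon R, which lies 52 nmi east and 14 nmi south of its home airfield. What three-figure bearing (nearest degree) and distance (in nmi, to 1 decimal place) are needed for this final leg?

095°, 29.6 nmi

Leg 1 (N52°E, 8 nmi): east 8 sin 52° = 6.30, north 8 cos 52° = 4.93
Leg 2 (135°, 23 nmi): east 23 sin 135° = 16.26, north 23 cos 135° = -16.26
Current position: (22.57, -11.34). Target: (52, -14). Remaining: Δeast = 29.43, Δnorth = -2.66.
Bearing = atan2(29.43, -2.66) mod 360° = 95.17°; distance = √((29.43)² + (-2.66)²) = 29.553 nmi.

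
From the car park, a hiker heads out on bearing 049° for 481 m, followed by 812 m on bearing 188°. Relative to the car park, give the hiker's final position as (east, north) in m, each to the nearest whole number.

(250, -489)

Leg 1 (049°, 481 m): east 481 sin 49° = 363.02, north 481 cos 49° = 315.56
Leg 2 (188°, 812 m): east 812 sin 188° = -113.01, north 812 cos 188° = -804.10
Summing: 250.01 m east, -488.53 m north → (250, -489).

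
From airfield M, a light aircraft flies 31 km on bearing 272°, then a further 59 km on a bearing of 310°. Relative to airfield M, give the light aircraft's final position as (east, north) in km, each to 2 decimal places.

Leg 1 (272°, 31 km): east 31 sin 272° = -30.98, north 31 cos 272° = 1.08
Leg 2 (310°, 59 km): east 59 sin 310° = -45.20, north 59 cos 310° = 37.92
Summing: -76.18 km east, 39.01 km north → (-76.18, 39.01).

(-76.18, 39.01)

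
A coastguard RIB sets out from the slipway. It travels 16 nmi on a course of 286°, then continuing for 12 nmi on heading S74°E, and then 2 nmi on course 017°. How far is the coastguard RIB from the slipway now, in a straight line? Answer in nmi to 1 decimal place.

4.4 nmi

Leg 1 (286°, 16 nmi): east 16 sin 286° = -15.38, north 16 cos 286° = 4.41
Leg 2 (S74°E, 12 nmi): east 12 sin 106° = 11.54, north 12 cos 106° = -3.31
Leg 3 (017°, 2 nmi): east 2 sin 17° = 0.58, north 2 cos 17° = 1.91
Net: -3.26 east, 3.02 north. Distance = √((-3.26)² + (3.02)²) = 4.441 nmi.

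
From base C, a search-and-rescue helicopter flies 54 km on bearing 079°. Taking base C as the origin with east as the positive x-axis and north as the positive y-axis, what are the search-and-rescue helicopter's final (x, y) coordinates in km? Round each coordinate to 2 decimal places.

(53.01, 10.30)

Leg 1 (079°, 54 km): east 54 sin 79° = 53.01, north 54 cos 79° = 10.30
Summing: 53.01 km east, 10.30 km north → (53.01, 10.30).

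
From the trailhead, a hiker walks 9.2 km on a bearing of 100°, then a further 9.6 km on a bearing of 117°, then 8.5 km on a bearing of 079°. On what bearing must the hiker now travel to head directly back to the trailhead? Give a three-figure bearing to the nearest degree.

Leg 1 (100°, 9.2 km): east 9.2 sin 100° = 9.06, north 9.2 cos 100° = -1.60
Leg 2 (117°, 9.6 km): east 9.6 sin 117° = 8.55, north 9.6 cos 117° = -4.36
Leg 3 (079°, 8.5 km): east 8.5 sin 79° = 8.34, north 8.5 cos 79° = 1.62
Net displacement: 25.96 east, -4.33 north. Direction back to start is (-25.96, 4.33): bearing = atan2(-25.96, 4.33) mod 360° = 279.48° ≈ 279°.

279°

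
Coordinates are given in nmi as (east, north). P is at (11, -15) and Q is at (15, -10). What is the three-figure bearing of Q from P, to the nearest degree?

039°

Δeast = 15 − 11 = 4.00; Δnorth = -10 − -15 = 5.00.
Bearing = atan2(Δeast, Δnorth) mod 360° = 38.66° ≈ 039°.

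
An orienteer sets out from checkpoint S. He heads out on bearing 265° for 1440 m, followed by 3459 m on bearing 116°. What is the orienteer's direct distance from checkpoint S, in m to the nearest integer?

2345 m

Leg 1 (265°, 1440 m): east 1440 sin 265° = -1434.52, north 1440 cos 265° = -125.50
Leg 2 (116°, 3459 m): east 3459 sin 116° = 3108.93, north 3459 cos 116° = -1516.33
Net: 1674.41 east, -1641.83 north. Distance = √((1674.41)² + (-1641.83)²) = 2345.048 m.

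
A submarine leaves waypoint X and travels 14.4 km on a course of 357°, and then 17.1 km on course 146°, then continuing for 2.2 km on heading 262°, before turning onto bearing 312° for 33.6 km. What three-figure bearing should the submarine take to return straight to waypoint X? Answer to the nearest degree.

Leg 1 (357°, 14.4 km): east 14.4 sin 357° = -0.75, north 14.4 cos 357° = 14.38
Leg 2 (146°, 17.1 km): east 17.1 sin 146° = 9.56, north 17.1 cos 146° = -14.18
Leg 3 (262°, 2.2 km): east 2.2 sin 262° = -2.18, north 2.2 cos 262° = -0.31
Leg 4 (312°, 33.6 km): east 33.6 sin 312° = -24.97, north 33.6 cos 312° = 22.48
Net displacement: -18.34 east, 22.38 north. Direction back to start is (18.34, -22.38): bearing = atan2(18.34, -22.38) mod 360° = 140.67° ≈ 141°.

141°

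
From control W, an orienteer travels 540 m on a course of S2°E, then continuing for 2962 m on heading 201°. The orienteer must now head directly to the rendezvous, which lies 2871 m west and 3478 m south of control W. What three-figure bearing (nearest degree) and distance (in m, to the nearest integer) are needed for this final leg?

265°, 1837 m

Leg 1 (S2°E, 540 m): east 540 sin 178° = 18.85, north 540 cos 178° = -539.67
Leg 2 (201°, 2962 m): east 2962 sin 201° = -1061.49, north 2962 cos 201° = -2765.27
Current position: (-1042.64, -3304.94). Target: (-2871, -3478). Remaining: Δeast = -1828.36, Δnorth = -173.06.
Bearing = atan2(-1828.36, -173.06) mod 360° = 264.59°; distance = √((-1828.36)² + (-173.06)²) = 1836.532 m.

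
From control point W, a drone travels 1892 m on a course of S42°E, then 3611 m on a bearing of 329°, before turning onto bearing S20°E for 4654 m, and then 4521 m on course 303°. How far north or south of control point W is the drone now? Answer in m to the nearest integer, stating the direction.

222 m south

Leg 1 (S42°E, 1892 m): east 1892 sin 138° = 1266.00, north 1892 cos 138° = -1406.03
Leg 2 (329°, 3611 m): east 3611 sin 329° = -1859.80, north 3611 cos 329° = 3095.23
Leg 3 (S20°E, 4654 m): east 4654 sin 160° = 1591.76, north 4654 cos 160° = -4373.33
Leg 4 (303°, 4521 m): east 4521 sin 303° = -3791.63, north 4521 cos 303° = 2462.31
Net north component: -221.82 m.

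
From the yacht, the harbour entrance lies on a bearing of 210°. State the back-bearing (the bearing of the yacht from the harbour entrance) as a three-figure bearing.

Back-bearing = 210° − 180° = 030°.

030°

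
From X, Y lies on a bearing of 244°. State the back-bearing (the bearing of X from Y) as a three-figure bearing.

Back-bearing = 244° − 180° = 064°.

064°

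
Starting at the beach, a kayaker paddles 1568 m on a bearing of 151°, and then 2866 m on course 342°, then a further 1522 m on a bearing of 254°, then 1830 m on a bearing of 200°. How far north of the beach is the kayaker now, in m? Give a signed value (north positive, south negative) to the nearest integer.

Leg 1 (151°, 1568 m): east 1568 sin 151° = 760.18, north 1568 cos 151° = -1371.40
Leg 2 (342°, 2866 m): east 2866 sin 342° = -885.64, north 2866 cos 342° = 2725.73
Leg 3 (254°, 1522 m): east 1522 sin 254° = -1463.04, north 1522 cos 254° = -419.52
Leg 4 (200°, 1830 m): east 1830 sin 200° = -625.90, north 1830 cos 200° = -1719.64
Net north component: -784.83 m.

-785 m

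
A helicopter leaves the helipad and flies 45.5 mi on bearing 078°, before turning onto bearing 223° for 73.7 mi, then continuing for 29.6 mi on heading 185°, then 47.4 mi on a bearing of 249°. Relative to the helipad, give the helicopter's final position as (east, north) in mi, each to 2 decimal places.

(-52.59, -90.91)

Leg 1 (078°, 45.5 mi): east 45.5 sin 78° = 44.51, north 45.5 cos 78° = 9.46
Leg 2 (223°, 73.7 mi): east 73.7 sin 223° = -50.26, north 73.7 cos 223° = -53.90
Leg 3 (185°, 29.6 mi): east 29.6 sin 185° = -2.58, north 29.6 cos 185° = -29.49
Leg 4 (249°, 47.4 mi): east 47.4 sin 249° = -44.25, north 47.4 cos 249° = -16.99
Summing: -52.59 mi east, -90.91 mi north → (-52.59, -90.91).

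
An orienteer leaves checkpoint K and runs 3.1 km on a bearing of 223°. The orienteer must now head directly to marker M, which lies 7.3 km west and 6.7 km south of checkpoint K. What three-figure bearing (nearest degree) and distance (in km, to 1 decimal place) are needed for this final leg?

229°, 6.8 km

Leg 1 (223°, 3.1 km): east 3.1 sin 223° = -2.11, north 3.1 cos 223° = -2.27
Current position: (-2.11, -2.27). Target: (-7.3, -6.7). Remaining: Δeast = -5.19, Δnorth = -4.43.
Bearing = atan2(-5.19, -4.43) mod 360° = 229.48°; distance = √((-5.19)² + (-4.43)²) = 6.822 km.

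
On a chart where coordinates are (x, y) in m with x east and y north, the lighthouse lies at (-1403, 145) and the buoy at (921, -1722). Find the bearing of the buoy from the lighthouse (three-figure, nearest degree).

Δeast = 921 − -1403 = 2324.00; Δnorth = -1722 − 145 = -1867.00.
Bearing = atan2(Δeast, Δnorth) mod 360° = 128.78° ≈ 129°.

129°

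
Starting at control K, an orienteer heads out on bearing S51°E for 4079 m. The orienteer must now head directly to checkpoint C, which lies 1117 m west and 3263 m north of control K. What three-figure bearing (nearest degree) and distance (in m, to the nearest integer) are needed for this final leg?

Leg 1 (S51°E, 4079 m): east 4079 sin 129° = 3169.98, north 4079 cos 129° = -2567.00
Current position: (3169.98, -2567.00). Target: (-1117, 3263). Remaining: Δeast = -4286.98, Δnorth = 5830.00.
Bearing = atan2(-4286.98, 5830.00) mod 360° = 323.67°; distance = √((-4286.98)² + (5830.00)²) = 7236.509 m.

324°, 7237 m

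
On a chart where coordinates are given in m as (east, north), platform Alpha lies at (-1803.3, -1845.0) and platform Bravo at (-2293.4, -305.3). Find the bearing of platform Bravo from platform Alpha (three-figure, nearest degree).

342°

Δeast = -2293.4 − -1803.3 = -490.10; Δnorth = -305.3 − -1845.0 = 1539.70.
Bearing = atan2(Δeast, Δnorth) mod 360° = 342.34° ≈ 342°.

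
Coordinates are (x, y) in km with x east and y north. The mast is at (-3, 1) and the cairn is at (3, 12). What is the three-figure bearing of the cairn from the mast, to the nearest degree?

Δeast = 3 − -3 = 6.00; Δnorth = 12 − 1 = 11.00.
Bearing = atan2(Δeast, Δnorth) mod 360° = 28.61° ≈ 029°.

029°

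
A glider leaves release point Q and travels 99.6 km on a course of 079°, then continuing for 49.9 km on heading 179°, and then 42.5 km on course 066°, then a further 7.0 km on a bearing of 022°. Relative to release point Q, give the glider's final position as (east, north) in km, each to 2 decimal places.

Leg 1 (079°, 99.6 km): east 99.6 sin 79° = 97.77, north 99.6 cos 79° = 19.00
Leg 2 (179°, 49.9 km): east 49.9 sin 179° = 0.87, north 49.9 cos 179° = -49.89
Leg 3 (066°, 42.5 km): east 42.5 sin 66° = 38.83, north 42.5 cos 66° = 17.29
Leg 4 (022°, 7.0 km): east 7.0 sin 22° = 2.62, north 7.0 cos 22° = 6.49
Summing: 140.09 km east, -7.11 km north → (140.09, -7.11).

(140.09, -7.11)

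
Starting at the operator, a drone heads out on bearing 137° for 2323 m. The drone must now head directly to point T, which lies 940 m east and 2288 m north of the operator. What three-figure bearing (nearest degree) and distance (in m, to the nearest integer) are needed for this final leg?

351°, 4039 m

Leg 1 (137°, 2323 m): east 2323 sin 137° = 1584.28, north 2323 cos 137° = -1698.93
Current position: (1584.28, -1698.93). Target: (940, 2288). Remaining: Δeast = -644.28, Δnorth = 3986.93.
Bearing = atan2(-644.28, 3986.93) mod 360° = 350.82°; distance = √((-644.28)² + (3986.93)²) = 4038.657 m.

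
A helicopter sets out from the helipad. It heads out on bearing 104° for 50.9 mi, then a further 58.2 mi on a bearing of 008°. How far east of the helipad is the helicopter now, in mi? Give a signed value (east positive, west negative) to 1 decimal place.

Leg 1 (104°, 50.9 mi): east 50.9 sin 104° = 49.39, north 50.9 cos 104° = -12.31
Leg 2 (008°, 58.2 mi): east 58.2 sin 8° = 8.10, north 58.2 cos 8° = 57.63
Net east component: 57.49 mi.

57.5 mi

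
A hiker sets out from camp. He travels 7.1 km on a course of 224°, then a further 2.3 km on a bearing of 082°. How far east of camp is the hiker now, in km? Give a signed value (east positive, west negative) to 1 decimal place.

Leg 1 (224°, 7.1 km): east 7.1 sin 224° = -4.93, north 7.1 cos 224° = -5.11
Leg 2 (082°, 2.3 km): east 2.3 sin 82° = 2.28, north 2.3 cos 82° = 0.32
Net east component: -2.65 km.

-2.7 km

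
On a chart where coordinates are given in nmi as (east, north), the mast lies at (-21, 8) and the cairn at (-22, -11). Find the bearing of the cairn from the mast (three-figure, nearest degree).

Δeast = -22 − -21 = -1.00; Δnorth = -11 − 8 = -19.00.
Bearing = atan2(Δeast, Δnorth) mod 360° = 183.01° ≈ 183°.

183°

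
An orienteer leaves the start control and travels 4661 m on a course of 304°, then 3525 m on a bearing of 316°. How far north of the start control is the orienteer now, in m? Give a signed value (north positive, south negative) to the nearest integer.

Leg 1 (304°, 4661 m): east 4661 sin 304° = -3864.14, north 4661 cos 304° = 2606.40
Leg 2 (316°, 3525 m): east 3525 sin 316° = -2448.67, north 3525 cos 316° = 2535.67
Net north component: 5142.07 m.

5142 m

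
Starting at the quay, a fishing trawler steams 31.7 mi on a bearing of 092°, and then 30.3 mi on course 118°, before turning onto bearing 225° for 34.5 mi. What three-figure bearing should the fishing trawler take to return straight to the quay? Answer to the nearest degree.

Leg 1 (092°, 31.7 mi): east 31.7 sin 92° = 31.68, north 31.7 cos 92° = -1.11
Leg 2 (118°, 30.3 mi): east 30.3 sin 118° = 26.75, north 30.3 cos 118° = -14.22
Leg 3 (225°, 34.5 mi): east 34.5 sin 225° = -24.40, north 34.5 cos 225° = -24.40
Net displacement: 34.04 east, -39.73 north. Direction back to start is (-34.04, 39.73): bearing = atan2(-34.04, 39.73) mod 360° = 319.41° ≈ 319°.

319°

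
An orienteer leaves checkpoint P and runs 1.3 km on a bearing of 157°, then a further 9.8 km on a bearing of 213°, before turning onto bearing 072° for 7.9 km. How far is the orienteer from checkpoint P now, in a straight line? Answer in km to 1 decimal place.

7.5 km

Leg 1 (157°, 1.3 km): east 1.3 sin 157° = 0.51, north 1.3 cos 157° = -1.20
Leg 2 (213°, 9.8 km): east 9.8 sin 213° = -5.34, north 9.8 cos 213° = -8.22
Leg 3 (072°, 7.9 km): east 7.9 sin 72° = 7.51, north 7.9 cos 72° = 2.44
Net: 2.68 east, -6.97 north. Distance = √((2.68)² + (-6.97)²) = 7.473 km.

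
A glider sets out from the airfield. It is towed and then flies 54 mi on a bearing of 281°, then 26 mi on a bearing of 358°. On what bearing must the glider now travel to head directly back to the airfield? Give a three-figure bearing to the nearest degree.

Leg 1 (281°, 54 mi): east 54 sin 281° = -53.01, north 54 cos 281° = 10.30
Leg 2 (358°, 26 mi): east 26 sin 358° = -0.91, north 26 cos 358° = 25.98
Net displacement: -53.92 east, 36.29 north. Direction back to start is (53.92, -36.29): bearing = atan2(53.92, -36.29) mod 360° = 123.94° ≈ 124°.

124°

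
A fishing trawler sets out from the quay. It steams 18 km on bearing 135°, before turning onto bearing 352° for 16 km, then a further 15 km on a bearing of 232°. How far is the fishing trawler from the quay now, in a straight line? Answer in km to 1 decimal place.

Leg 1 (135°, 18 km): east 18 sin 135° = 12.73, north 18 cos 135° = -12.73
Leg 2 (352°, 16 km): east 16 sin 352° = -2.23, north 16 cos 352° = 15.84
Leg 3 (232°, 15 km): east 15 sin 232° = -11.82, north 15 cos 232° = -9.23
Net: -1.32 east, -6.12 north. Distance = √((-1.32)² + (-6.12)²) = 6.259 km.

6.3 km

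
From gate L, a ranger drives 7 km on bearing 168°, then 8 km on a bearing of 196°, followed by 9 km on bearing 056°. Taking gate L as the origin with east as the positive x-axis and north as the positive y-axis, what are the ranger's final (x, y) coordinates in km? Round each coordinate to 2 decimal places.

Leg 1 (168°, 7 km): east 7 sin 168° = 1.46, north 7 cos 168° = -6.85
Leg 2 (196°, 8 km): east 8 sin 196° = -2.21, north 8 cos 196° = -7.69
Leg 3 (056°, 9 km): east 9 sin 56° = 7.46, north 9 cos 56° = 5.03
Summing: 6.71 km east, -9.50 km north → (6.71, -9.50).

(6.71, -9.50)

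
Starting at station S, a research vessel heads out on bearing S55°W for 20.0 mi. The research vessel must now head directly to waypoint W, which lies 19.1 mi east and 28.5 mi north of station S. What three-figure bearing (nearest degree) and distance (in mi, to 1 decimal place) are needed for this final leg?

042°, 53.4 mi

Leg 1 (S55°W, 20.0 mi): east 20.0 sin 235° = -16.38, north 20.0 cos 235° = -11.47
Current position: (-16.38, -11.47). Target: (19.1, 28.5). Remaining: Δeast = 35.48, Δnorth = 39.97.
Bearing = atan2(35.48, 39.97) mod 360° = 41.60°; distance = √((35.48)² + (39.97)²) = 53.449 mi.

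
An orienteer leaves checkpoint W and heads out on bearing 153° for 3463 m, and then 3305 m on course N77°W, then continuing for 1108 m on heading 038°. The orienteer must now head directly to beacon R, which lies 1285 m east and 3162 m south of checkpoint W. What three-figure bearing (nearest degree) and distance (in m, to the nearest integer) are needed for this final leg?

127°, 2817 m

Leg 1 (153°, 3463 m): east 3463 sin 153° = 1572.17, north 3463 cos 153° = -3085.56
Leg 2 (N77°W, 3305 m): east 3305 sin 283° = -3220.29, north 3305 cos 283° = 743.46
Leg 3 (038°, 1108 m): east 1108 sin 38° = 682.15, north 1108 cos 38° = 873.12
Current position: (-965.97, -1468.98). Target: (1285, -3162). Remaining: Δeast = 2250.97, Δnorth = -1693.02.
Bearing = atan2(2250.97, -1693.02) mod 360° = 126.95°; distance = √((2250.97)² + (-1693.02)²) = 2816.594 m.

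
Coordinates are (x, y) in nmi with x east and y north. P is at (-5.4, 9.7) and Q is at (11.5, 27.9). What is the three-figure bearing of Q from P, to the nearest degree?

Δeast = 11.5 − -5.4 = 16.90; Δnorth = 27.9 − 9.7 = 18.20.
Bearing = atan2(Δeast, Δnorth) mod 360° = 42.88° ≈ 043°.

043°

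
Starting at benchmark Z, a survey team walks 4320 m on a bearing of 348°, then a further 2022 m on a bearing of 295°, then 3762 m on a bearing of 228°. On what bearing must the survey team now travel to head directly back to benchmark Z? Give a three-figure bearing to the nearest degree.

115°

Leg 1 (348°, 4320 m): east 4320 sin 348° = -898.18, north 4320 cos 348° = 4225.60
Leg 2 (295°, 2022 m): east 2022 sin 295° = -1832.55, north 2022 cos 295° = 854.53
Leg 3 (228°, 3762 m): east 3762 sin 228° = -2795.71, north 3762 cos 228° = -2517.27
Net displacement: -5526.44 east, 2562.86 north. Direction back to start is (5526.44, -2562.86): bearing = atan2(5526.44, -2562.86) mod 360° = 114.88° ≈ 115°.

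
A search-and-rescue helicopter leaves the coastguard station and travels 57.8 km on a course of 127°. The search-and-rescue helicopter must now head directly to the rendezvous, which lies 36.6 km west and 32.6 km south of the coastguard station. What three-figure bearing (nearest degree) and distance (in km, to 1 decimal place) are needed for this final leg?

272°, 82.8 km

Leg 1 (127°, 57.8 km): east 57.8 sin 127° = 46.16, north 57.8 cos 127° = -34.78
Current position: (46.16, -34.78). Target: (-36.6, -32.6). Remaining: Δeast = -82.76, Δnorth = 2.18.
Bearing = atan2(-82.76, 2.18) mod 360° = 271.51°; distance = √((-82.76)² + (2.18)²) = 82.790 km.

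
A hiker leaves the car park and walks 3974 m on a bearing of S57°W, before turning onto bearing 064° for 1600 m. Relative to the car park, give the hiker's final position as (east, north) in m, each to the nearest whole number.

Leg 1 (S57°W, 3974 m): east 3974 sin 237° = -3332.88, north 3974 cos 237° = -2164.40
Leg 2 (064°, 1600 m): east 1600 sin 64° = 1438.07, north 1600 cos 64° = 701.39
Summing: -1894.81 m east, -1463.00 m north → (-1895, -1463).

(-1895, -1463)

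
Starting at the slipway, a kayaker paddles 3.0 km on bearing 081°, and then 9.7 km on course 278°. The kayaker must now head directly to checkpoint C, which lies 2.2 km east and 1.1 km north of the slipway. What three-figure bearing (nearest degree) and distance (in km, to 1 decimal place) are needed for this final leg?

095°, 8.9 km

Leg 1 (081°, 3.0 km): east 3.0 sin 81° = 2.96, north 3.0 cos 81° = 0.47
Leg 2 (278°, 9.7 km): east 9.7 sin 278° = -9.61, north 9.7 cos 278° = 1.35
Current position: (-6.64, 1.82). Target: (2.2, 1.1). Remaining: Δeast = 8.84, Δnorth = -0.72.
Bearing = atan2(8.84, -0.72) mod 360° = 94.65°; distance = √((8.84)² + (-0.72)²) = 8.872 km.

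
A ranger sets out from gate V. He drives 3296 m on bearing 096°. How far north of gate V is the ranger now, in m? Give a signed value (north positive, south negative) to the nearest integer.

Leg 1 (096°, 3296 m): east 3296 sin 96° = 3277.94, north 3296 cos 96° = -344.53
Net north component: -344.53 m.

-345 m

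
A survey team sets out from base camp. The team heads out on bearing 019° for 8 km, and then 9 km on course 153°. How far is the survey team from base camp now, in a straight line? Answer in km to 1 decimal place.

Leg 1 (019°, 8 km): east 8 sin 19° = 2.60, north 8 cos 19° = 7.56
Leg 2 (153°, 9 km): east 9 sin 153° = 4.09, north 9 cos 153° = -8.02
Net: 6.69 east, -0.45 north. Distance = √((6.69)² + (-0.45)²) = 6.706 km.

6.7 km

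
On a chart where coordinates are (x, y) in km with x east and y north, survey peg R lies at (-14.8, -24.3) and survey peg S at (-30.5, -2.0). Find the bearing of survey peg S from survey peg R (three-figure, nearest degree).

325°

Δeast = -30.5 − -14.8 = -15.70; Δnorth = -2.0 − -24.3 = 22.30.
Bearing = atan2(Δeast, Δnorth) mod 360° = 324.85° ≈ 325°.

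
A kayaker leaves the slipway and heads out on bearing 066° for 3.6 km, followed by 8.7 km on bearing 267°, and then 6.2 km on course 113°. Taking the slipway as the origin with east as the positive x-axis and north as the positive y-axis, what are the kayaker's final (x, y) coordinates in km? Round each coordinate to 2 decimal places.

Leg 1 (066°, 3.6 km): east 3.6 sin 66° = 3.29, north 3.6 cos 66° = 1.46
Leg 2 (267°, 8.7 km): east 8.7 sin 267° = -8.69, north 8.7 cos 267° = -0.46
Leg 3 (113°, 6.2 km): east 6.2 sin 113° = 5.71, north 6.2 cos 113° = -2.42
Summing: 0.31 km east, -1.41 km north → (0.31, -1.41).

(0.31, -1.41)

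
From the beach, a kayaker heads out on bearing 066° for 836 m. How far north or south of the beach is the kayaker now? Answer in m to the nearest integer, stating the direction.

340 m north

Leg 1 (066°, 836 m): east 836 sin 66° = 763.72, north 836 cos 66° = 340.03
Net north component: 340.03 m.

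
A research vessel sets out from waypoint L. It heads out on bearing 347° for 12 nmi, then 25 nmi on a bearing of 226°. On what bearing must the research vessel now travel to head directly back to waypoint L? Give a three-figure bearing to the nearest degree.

075°

Leg 1 (347°, 12 nmi): east 12 sin 347° = -2.70, north 12 cos 347° = 11.69
Leg 2 (226°, 25 nmi): east 25 sin 226° = -17.98, north 25 cos 226° = -17.37
Net displacement: -20.68 east, -5.67 north. Direction back to start is (20.68, 5.67): bearing = atan2(20.68, 5.67) mod 360° = 74.66° ≈ 075°.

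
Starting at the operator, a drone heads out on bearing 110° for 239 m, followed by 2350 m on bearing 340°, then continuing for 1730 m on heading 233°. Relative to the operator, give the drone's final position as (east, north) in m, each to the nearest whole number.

Leg 1 (110°, 239 m): east 239 sin 110° = 224.59, north 239 cos 110° = -81.74
Leg 2 (340°, 2350 m): east 2350 sin 340° = -803.75, north 2350 cos 340° = 2208.28
Leg 3 (233°, 1730 m): east 1730 sin 233° = -1381.64, north 1730 cos 233° = -1041.14
Summing: -1960.80 m east, 1085.39 m north → (-1961, 1085).

(-1961, 1085)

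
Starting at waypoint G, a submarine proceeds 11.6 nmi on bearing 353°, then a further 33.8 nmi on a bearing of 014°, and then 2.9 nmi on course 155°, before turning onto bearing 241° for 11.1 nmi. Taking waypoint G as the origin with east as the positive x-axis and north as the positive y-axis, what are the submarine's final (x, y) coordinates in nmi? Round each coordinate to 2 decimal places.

Leg 1 (353°, 11.6 nmi): east 11.6 sin 353° = -1.41, north 11.6 cos 353° = 11.51
Leg 2 (014°, 33.8 nmi): east 33.8 sin 14° = 8.18, north 33.8 cos 14° = 32.80
Leg 3 (155°, 2.9 nmi): east 2.9 sin 155° = 1.23, north 2.9 cos 155° = -2.63
Leg 4 (241°, 11.1 nmi): east 11.1 sin 241° = -9.71, north 11.1 cos 241° = -5.38
Summing: -1.72 nmi east, 36.30 nmi north → (-1.72, 36.30).

(-1.72, 36.30)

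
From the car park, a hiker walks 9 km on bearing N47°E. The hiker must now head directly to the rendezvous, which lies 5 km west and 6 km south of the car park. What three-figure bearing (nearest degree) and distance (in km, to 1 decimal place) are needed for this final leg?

224°, 16.8 km

Leg 1 (N47°E, 9 km): east 9 sin 47° = 6.58, north 9 cos 47° = 6.14
Current position: (6.58, 6.14). Target: (-5, -6). Remaining: Δeast = -11.58, Δnorth = -12.14.
Bearing = atan2(-11.58, -12.14) mod 360° = 223.66°; distance = √((-11.58)² + (-12.14)²) = 16.777 km.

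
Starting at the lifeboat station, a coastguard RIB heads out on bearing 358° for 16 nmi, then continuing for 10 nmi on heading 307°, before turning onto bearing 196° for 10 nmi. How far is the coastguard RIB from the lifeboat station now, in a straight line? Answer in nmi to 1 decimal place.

16.8 nmi

Leg 1 (358°, 16 nmi): east 16 sin 358° = -0.56, north 16 cos 358° = 15.99
Leg 2 (307°, 10 nmi): east 10 sin 307° = -7.99, north 10 cos 307° = 6.02
Leg 3 (196°, 10 nmi): east 10 sin 196° = -2.76, north 10 cos 196° = -9.61
Net: -11.30 east, 12.40 north. Distance = √((-11.30)² + (12.40)²) = 16.774 nmi.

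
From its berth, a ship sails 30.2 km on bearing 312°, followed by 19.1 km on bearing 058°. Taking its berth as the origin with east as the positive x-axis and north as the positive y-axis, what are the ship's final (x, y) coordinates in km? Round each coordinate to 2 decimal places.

(-6.25, 30.33)

Leg 1 (312°, 30.2 km): east 30.2 sin 312° = -22.44, north 30.2 cos 312° = 20.21
Leg 2 (058°, 19.1 km): east 19.1 sin 58° = 16.20, north 19.1 cos 58° = 10.12
Summing: -6.25 km east, 30.33 km north → (-6.25, 30.33).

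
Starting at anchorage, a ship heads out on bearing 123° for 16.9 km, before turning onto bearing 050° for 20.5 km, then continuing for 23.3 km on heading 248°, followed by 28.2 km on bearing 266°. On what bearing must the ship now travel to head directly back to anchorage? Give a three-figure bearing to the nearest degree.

Leg 1 (123°, 16.9 km): east 16.9 sin 123° = 14.17, north 16.9 cos 123° = -9.20
Leg 2 (050°, 20.5 km): east 20.5 sin 50° = 15.70, north 20.5 cos 50° = 13.18
Leg 3 (248°, 23.3 km): east 23.3 sin 248° = -21.60, north 23.3 cos 248° = -8.73
Leg 4 (266°, 28.2 km): east 28.2 sin 266° = -28.13, north 28.2 cos 266° = -1.97
Net displacement: -19.86 east, -6.72 north. Direction back to start is (19.86, 6.72): bearing = atan2(19.86, 6.72) mod 360° = 71.30° ≈ 071°.

071°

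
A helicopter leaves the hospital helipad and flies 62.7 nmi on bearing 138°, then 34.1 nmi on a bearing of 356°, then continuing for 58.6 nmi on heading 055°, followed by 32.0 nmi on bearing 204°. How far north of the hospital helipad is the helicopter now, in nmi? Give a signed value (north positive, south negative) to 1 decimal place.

Leg 1 (138°, 62.7 nmi): east 62.7 sin 138° = 41.95, north 62.7 cos 138° = -46.60
Leg 2 (356°, 34.1 nmi): east 34.1 sin 356° = -2.38, north 34.1 cos 356° = 34.02
Leg 3 (055°, 58.6 nmi): east 58.6 sin 55° = 48.00, north 58.6 cos 55° = 33.61
Leg 4 (204°, 32.0 nmi): east 32.0 sin 204° = -13.02, north 32.0 cos 204° = -29.23
Net north component: -8.20 nmi.

-8.2 nmi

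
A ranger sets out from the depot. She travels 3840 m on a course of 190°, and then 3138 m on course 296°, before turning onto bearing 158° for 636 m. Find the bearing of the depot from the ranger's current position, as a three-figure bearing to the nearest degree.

Leg 1 (190°, 3840 m): east 3840 sin 190° = -666.81, north 3840 cos 190° = -3781.66
Leg 2 (296°, 3138 m): east 3138 sin 296° = -2820.42, north 3138 cos 296° = 1375.61
Leg 3 (158°, 636 m): east 636 sin 158° = 238.25, north 636 cos 158° = -589.69
Net displacement: -3248.97 east, -2995.74 north. Direction back to start is (3248.97, 2995.74): bearing = atan2(3248.97, 2995.74) mod 360° = 47.32° ≈ 047°.

047°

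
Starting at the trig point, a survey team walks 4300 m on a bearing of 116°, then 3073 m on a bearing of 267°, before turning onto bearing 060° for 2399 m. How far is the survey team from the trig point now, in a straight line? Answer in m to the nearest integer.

Leg 1 (116°, 4300 m): east 4300 sin 116° = 3864.81, north 4300 cos 116° = -1885.00
Leg 2 (267°, 3073 m): east 3073 sin 267° = -3068.79, north 3073 cos 267° = -160.83
Leg 3 (060°, 2399 m): east 2399 sin 60° = 2077.59, north 2399 cos 60° = 1199.50
Net: 2873.62 east, -846.32 north. Distance = √((2873.62)² + (-846.32)²) = 2995.657 m.

2996 m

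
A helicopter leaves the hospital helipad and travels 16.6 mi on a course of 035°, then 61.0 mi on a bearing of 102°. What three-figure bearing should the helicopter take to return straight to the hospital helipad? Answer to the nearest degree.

Leg 1 (035°, 16.6 mi): east 16.6 sin 35° = 9.52, north 16.6 cos 35° = 13.60
Leg 2 (102°, 61.0 mi): east 61.0 sin 102° = 59.67, north 61.0 cos 102° = -12.68
Net displacement: 69.19 east, 0.92 north. Direction back to start is (-69.19, -0.92): bearing = atan2(-69.19, -0.92) mod 360° = 269.24° ≈ 269°.

269°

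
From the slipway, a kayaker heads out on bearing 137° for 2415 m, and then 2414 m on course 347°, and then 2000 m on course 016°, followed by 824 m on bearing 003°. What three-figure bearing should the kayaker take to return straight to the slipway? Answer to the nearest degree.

Leg 1 (137°, 2415 m): east 2415 sin 137° = 1647.03, north 2415 cos 137° = -1766.22
Leg 2 (347°, 2414 m): east 2414 sin 347° = -543.03, north 2414 cos 347° = 2352.13
Leg 3 (016°, 2000 m): east 2000 sin 16° = 551.27, north 2000 cos 16° = 1922.52
Leg 4 (003°, 824 m): east 824 sin 3° = 43.12, north 824 cos 3° = 822.87
Net displacement: 1698.39 east, 3331.30 north. Direction back to start is (-1698.39, -3331.30): bearing = atan2(-1698.39, -3331.30) mod 360° = 207.01° ≈ 207°.

207°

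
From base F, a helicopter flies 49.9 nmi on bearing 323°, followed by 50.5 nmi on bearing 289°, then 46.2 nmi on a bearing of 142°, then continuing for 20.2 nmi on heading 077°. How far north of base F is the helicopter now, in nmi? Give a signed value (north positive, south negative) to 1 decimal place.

Leg 1 (323°, 49.9 nmi): east 49.9 sin 323° = -30.03, north 49.9 cos 323° = 39.85
Leg 2 (289°, 50.5 nmi): east 50.5 sin 289° = -47.75, north 50.5 cos 289° = 16.44
Leg 3 (142°, 46.2 nmi): east 46.2 sin 142° = 28.44, north 46.2 cos 142° = -36.41
Leg 4 (077°, 20.2 nmi): east 20.2 sin 77° = 19.68, north 20.2 cos 77° = 4.54
Net north component: 24.43 nmi.

24.4 nmi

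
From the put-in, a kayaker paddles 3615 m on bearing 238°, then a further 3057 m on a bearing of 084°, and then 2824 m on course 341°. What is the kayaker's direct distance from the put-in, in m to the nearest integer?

Leg 1 (238°, 3615 m): east 3615 sin 238° = -3065.69, north 3615 cos 238° = -1915.66
Leg 2 (084°, 3057 m): east 3057 sin 84° = 3040.25, north 3057 cos 84° = 319.54
Leg 3 (341°, 2824 m): east 2824 sin 341° = -919.40, north 2824 cos 341° = 2670.14
Net: -944.84 east, 1074.03 north. Distance = √((-944.84)² + (1074.03)²) = 1430.480 m.

1430 m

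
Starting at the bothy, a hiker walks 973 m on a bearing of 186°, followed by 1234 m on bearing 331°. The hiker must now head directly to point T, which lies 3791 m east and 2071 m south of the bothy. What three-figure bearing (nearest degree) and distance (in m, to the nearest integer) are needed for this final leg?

116°, 4993 m

Leg 1 (186°, 973 m): east 973 sin 186° = -101.71, north 973 cos 186° = -967.67
Leg 2 (331°, 1234 m): east 1234 sin 331° = -598.26, north 1234 cos 331° = 1079.28
Current position: (-699.96, 111.61). Target: (3791, -2071). Remaining: Δeast = 4490.96, Δnorth = -2182.61.
Bearing = atan2(4490.96, -2182.61) mod 360° = 115.92°; distance = √((4490.96)² + (-2182.61)²) = 4993.248 m.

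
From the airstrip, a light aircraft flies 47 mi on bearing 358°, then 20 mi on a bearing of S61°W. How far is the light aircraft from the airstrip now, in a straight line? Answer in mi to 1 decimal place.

Leg 1 (358°, 47 mi): east 47 sin 358° = -1.64, north 47 cos 358° = 46.97
Leg 2 (S61°W, 20 mi): east 20 sin 241° = -17.49, north 20 cos 241° = -9.70
Net: -19.13 east, 37.28 north. Distance = √((-19.13)² + (37.28)²) = 41.899 mi.

41.9 mi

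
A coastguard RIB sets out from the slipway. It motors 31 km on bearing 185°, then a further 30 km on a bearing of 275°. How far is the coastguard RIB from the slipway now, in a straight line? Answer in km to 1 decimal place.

Leg 1 (185°, 31 km): east 31 sin 185° = -2.70, north 31 cos 185° = -30.88
Leg 2 (275°, 30 km): east 30 sin 275° = -29.89, north 30 cos 275° = 2.61
Net: -32.59 east, -28.27 north. Distance = √((-32.59)² + (-28.27)²) = 43.139 km.

43.1 km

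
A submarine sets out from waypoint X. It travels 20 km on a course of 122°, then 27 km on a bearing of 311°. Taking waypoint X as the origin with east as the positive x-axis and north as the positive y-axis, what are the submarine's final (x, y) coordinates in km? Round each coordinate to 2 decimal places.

Leg 1 (122°, 20 km): east 20 sin 122° = 16.96, north 20 cos 122° = -10.60
Leg 2 (311°, 27 km): east 27 sin 311° = -20.38, north 27 cos 311° = 17.71
Summing: -3.42 km east, 7.12 km north → (-3.42, 7.12).

(-3.42, 7.12)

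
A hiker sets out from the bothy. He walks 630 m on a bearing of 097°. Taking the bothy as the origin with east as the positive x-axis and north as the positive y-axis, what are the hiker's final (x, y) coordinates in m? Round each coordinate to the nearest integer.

(625, -77)

Leg 1 (097°, 630 m): east 630 sin 97° = 625.30, north 630 cos 97° = -76.78
Summing: 625.30 m east, -76.78 m north → (625, -77).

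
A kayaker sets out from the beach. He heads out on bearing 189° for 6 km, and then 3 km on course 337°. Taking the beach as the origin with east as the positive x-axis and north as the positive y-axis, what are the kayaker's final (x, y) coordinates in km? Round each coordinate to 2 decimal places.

(-2.11, -3.16)

Leg 1 (189°, 6 km): east 6 sin 189° = -0.94, north 6 cos 189° = -5.93
Leg 2 (337°, 3 km): east 3 sin 337° = -1.17, north 3 cos 337° = 2.76
Summing: -2.11 km east, -3.16 km north → (-2.11, -3.16).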